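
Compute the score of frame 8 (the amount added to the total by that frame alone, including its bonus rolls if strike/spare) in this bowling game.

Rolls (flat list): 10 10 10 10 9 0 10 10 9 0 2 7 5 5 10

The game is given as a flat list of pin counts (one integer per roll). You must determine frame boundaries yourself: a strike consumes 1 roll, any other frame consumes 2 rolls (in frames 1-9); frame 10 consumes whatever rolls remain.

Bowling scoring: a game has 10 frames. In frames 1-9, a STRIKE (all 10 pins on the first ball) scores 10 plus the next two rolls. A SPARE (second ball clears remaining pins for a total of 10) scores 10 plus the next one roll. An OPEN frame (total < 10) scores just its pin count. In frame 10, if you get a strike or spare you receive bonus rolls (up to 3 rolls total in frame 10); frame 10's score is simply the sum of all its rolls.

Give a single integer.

Answer: 9

Derivation:
Frame 1: STRIKE. 10 + next two rolls (10+10) = 30. Cumulative: 30
Frame 2: STRIKE. 10 + next two rolls (10+10) = 30. Cumulative: 60
Frame 3: STRIKE. 10 + next two rolls (10+9) = 29. Cumulative: 89
Frame 4: STRIKE. 10 + next two rolls (9+0) = 19. Cumulative: 108
Frame 5: OPEN (9+0=9). Cumulative: 117
Frame 6: STRIKE. 10 + next two rolls (10+9) = 29. Cumulative: 146
Frame 7: STRIKE. 10 + next two rolls (9+0) = 19. Cumulative: 165
Frame 8: OPEN (9+0=9). Cumulative: 174
Frame 9: OPEN (2+7=9). Cumulative: 183
Frame 10: SPARE. Sum of all frame-10 rolls (5+5+10) = 20. Cumulative: 203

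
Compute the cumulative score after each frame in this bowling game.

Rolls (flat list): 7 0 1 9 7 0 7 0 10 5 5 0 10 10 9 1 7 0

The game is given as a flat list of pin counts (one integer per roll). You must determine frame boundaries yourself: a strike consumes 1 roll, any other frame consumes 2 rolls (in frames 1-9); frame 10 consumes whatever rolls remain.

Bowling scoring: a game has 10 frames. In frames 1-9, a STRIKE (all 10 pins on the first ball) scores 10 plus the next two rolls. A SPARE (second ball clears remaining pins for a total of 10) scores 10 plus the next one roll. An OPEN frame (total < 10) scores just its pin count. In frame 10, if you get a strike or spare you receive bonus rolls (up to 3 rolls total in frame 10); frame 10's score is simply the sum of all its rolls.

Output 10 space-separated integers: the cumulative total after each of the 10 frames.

Answer: 7 24 31 38 58 68 88 108 125 132

Derivation:
Frame 1: OPEN (7+0=7). Cumulative: 7
Frame 2: SPARE (1+9=10). 10 + next roll (7) = 17. Cumulative: 24
Frame 3: OPEN (7+0=7). Cumulative: 31
Frame 4: OPEN (7+0=7). Cumulative: 38
Frame 5: STRIKE. 10 + next two rolls (5+5) = 20. Cumulative: 58
Frame 6: SPARE (5+5=10). 10 + next roll (0) = 10. Cumulative: 68
Frame 7: SPARE (0+10=10). 10 + next roll (10) = 20. Cumulative: 88
Frame 8: STRIKE. 10 + next two rolls (9+1) = 20. Cumulative: 108
Frame 9: SPARE (9+1=10). 10 + next roll (7) = 17. Cumulative: 125
Frame 10: OPEN. Sum of all frame-10 rolls (7+0) = 7. Cumulative: 132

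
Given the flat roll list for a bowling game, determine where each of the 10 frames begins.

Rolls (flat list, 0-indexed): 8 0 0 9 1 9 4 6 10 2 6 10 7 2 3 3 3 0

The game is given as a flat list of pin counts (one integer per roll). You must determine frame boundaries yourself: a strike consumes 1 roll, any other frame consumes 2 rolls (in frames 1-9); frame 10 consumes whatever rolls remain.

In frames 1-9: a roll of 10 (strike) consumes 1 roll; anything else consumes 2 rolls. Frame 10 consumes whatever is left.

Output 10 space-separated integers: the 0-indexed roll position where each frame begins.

Frame 1 starts at roll index 0: rolls=8,0 (sum=8), consumes 2 rolls
Frame 2 starts at roll index 2: rolls=0,9 (sum=9), consumes 2 rolls
Frame 3 starts at roll index 4: rolls=1,9 (sum=10), consumes 2 rolls
Frame 4 starts at roll index 6: rolls=4,6 (sum=10), consumes 2 rolls
Frame 5 starts at roll index 8: roll=10 (strike), consumes 1 roll
Frame 6 starts at roll index 9: rolls=2,6 (sum=8), consumes 2 rolls
Frame 7 starts at roll index 11: roll=10 (strike), consumes 1 roll
Frame 8 starts at roll index 12: rolls=7,2 (sum=9), consumes 2 rolls
Frame 9 starts at roll index 14: rolls=3,3 (sum=6), consumes 2 rolls
Frame 10 starts at roll index 16: 2 remaining rolls

Answer: 0 2 4 6 8 9 11 12 14 16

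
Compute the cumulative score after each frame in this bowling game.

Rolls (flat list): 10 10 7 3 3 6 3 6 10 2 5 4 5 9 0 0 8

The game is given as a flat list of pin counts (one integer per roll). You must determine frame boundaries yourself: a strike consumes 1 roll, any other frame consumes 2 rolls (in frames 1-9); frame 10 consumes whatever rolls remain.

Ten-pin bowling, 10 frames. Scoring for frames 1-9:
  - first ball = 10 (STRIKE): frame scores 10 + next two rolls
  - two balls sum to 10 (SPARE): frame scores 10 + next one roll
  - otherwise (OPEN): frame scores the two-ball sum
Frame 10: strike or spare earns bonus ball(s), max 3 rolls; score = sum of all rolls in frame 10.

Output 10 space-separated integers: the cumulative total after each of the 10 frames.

Answer: 27 47 60 69 78 95 102 111 120 128

Derivation:
Frame 1: STRIKE. 10 + next two rolls (10+7) = 27. Cumulative: 27
Frame 2: STRIKE. 10 + next two rolls (7+3) = 20. Cumulative: 47
Frame 3: SPARE (7+3=10). 10 + next roll (3) = 13. Cumulative: 60
Frame 4: OPEN (3+6=9). Cumulative: 69
Frame 5: OPEN (3+6=9). Cumulative: 78
Frame 6: STRIKE. 10 + next two rolls (2+5) = 17. Cumulative: 95
Frame 7: OPEN (2+5=7). Cumulative: 102
Frame 8: OPEN (4+5=9). Cumulative: 111
Frame 9: OPEN (9+0=9). Cumulative: 120
Frame 10: OPEN. Sum of all frame-10 rolls (0+8) = 8. Cumulative: 128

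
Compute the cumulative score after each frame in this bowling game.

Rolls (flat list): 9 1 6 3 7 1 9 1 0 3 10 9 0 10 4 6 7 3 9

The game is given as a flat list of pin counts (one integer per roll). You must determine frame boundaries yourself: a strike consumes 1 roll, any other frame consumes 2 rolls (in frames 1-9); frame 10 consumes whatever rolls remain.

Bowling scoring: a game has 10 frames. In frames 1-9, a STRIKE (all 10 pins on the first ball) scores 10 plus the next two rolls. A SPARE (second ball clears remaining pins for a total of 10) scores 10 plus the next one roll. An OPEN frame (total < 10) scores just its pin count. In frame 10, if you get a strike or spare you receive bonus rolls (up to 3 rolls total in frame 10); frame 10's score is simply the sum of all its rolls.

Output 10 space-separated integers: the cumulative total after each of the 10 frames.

Answer: 16 25 33 43 46 65 74 94 111 130

Derivation:
Frame 1: SPARE (9+1=10). 10 + next roll (6) = 16. Cumulative: 16
Frame 2: OPEN (6+3=9). Cumulative: 25
Frame 3: OPEN (7+1=8). Cumulative: 33
Frame 4: SPARE (9+1=10). 10 + next roll (0) = 10. Cumulative: 43
Frame 5: OPEN (0+3=3). Cumulative: 46
Frame 6: STRIKE. 10 + next two rolls (9+0) = 19. Cumulative: 65
Frame 7: OPEN (9+0=9). Cumulative: 74
Frame 8: STRIKE. 10 + next two rolls (4+6) = 20. Cumulative: 94
Frame 9: SPARE (4+6=10). 10 + next roll (7) = 17. Cumulative: 111
Frame 10: SPARE. Sum of all frame-10 rolls (7+3+9) = 19. Cumulative: 130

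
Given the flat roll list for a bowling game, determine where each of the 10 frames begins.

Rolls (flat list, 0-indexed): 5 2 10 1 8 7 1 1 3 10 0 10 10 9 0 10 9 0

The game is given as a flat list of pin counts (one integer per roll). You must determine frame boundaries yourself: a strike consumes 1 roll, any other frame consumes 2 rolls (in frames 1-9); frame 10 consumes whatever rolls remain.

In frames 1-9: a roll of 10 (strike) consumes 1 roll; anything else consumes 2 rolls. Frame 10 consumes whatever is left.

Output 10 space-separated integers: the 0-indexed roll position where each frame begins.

Frame 1 starts at roll index 0: rolls=5,2 (sum=7), consumes 2 rolls
Frame 2 starts at roll index 2: roll=10 (strike), consumes 1 roll
Frame 3 starts at roll index 3: rolls=1,8 (sum=9), consumes 2 rolls
Frame 4 starts at roll index 5: rolls=7,1 (sum=8), consumes 2 rolls
Frame 5 starts at roll index 7: rolls=1,3 (sum=4), consumes 2 rolls
Frame 6 starts at roll index 9: roll=10 (strike), consumes 1 roll
Frame 7 starts at roll index 10: rolls=0,10 (sum=10), consumes 2 rolls
Frame 8 starts at roll index 12: roll=10 (strike), consumes 1 roll
Frame 9 starts at roll index 13: rolls=9,0 (sum=9), consumes 2 rolls
Frame 10 starts at roll index 15: 3 remaining rolls

Answer: 0 2 3 5 7 9 10 12 13 15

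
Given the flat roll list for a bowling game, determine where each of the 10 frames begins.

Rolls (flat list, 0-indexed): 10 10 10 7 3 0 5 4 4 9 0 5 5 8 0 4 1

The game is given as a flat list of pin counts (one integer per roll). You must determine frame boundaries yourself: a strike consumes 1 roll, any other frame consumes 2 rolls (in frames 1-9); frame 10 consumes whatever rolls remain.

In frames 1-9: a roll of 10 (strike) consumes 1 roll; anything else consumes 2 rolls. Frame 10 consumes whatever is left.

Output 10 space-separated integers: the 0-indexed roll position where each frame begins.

Answer: 0 1 2 3 5 7 9 11 13 15

Derivation:
Frame 1 starts at roll index 0: roll=10 (strike), consumes 1 roll
Frame 2 starts at roll index 1: roll=10 (strike), consumes 1 roll
Frame 3 starts at roll index 2: roll=10 (strike), consumes 1 roll
Frame 4 starts at roll index 3: rolls=7,3 (sum=10), consumes 2 rolls
Frame 5 starts at roll index 5: rolls=0,5 (sum=5), consumes 2 rolls
Frame 6 starts at roll index 7: rolls=4,4 (sum=8), consumes 2 rolls
Frame 7 starts at roll index 9: rolls=9,0 (sum=9), consumes 2 rolls
Frame 8 starts at roll index 11: rolls=5,5 (sum=10), consumes 2 rolls
Frame 9 starts at roll index 13: rolls=8,0 (sum=8), consumes 2 rolls
Frame 10 starts at roll index 15: 2 remaining rolls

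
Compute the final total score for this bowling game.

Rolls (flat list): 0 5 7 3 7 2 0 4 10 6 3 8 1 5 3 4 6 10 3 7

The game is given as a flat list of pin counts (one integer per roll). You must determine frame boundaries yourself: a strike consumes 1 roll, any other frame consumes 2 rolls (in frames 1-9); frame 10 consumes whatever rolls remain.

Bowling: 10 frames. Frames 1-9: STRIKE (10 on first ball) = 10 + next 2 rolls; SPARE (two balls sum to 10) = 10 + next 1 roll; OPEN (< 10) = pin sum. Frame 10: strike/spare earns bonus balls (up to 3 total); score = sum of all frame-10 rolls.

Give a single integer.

Answer: 120

Derivation:
Frame 1: OPEN (0+5=5). Cumulative: 5
Frame 2: SPARE (7+3=10). 10 + next roll (7) = 17. Cumulative: 22
Frame 3: OPEN (7+2=9). Cumulative: 31
Frame 4: OPEN (0+4=4). Cumulative: 35
Frame 5: STRIKE. 10 + next two rolls (6+3) = 19. Cumulative: 54
Frame 6: OPEN (6+3=9). Cumulative: 63
Frame 7: OPEN (8+1=9). Cumulative: 72
Frame 8: OPEN (5+3=8). Cumulative: 80
Frame 9: SPARE (4+6=10). 10 + next roll (10) = 20. Cumulative: 100
Frame 10: STRIKE. Sum of all frame-10 rolls (10+3+7) = 20. Cumulative: 120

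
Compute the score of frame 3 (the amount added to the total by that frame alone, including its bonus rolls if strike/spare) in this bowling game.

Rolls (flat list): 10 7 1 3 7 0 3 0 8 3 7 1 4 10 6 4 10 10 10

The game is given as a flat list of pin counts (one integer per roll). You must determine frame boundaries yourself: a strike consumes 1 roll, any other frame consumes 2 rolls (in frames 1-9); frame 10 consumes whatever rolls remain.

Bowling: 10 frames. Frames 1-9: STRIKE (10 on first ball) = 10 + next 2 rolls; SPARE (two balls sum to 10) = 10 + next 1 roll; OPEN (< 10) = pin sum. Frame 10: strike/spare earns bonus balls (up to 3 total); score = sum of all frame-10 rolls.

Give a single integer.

Answer: 10

Derivation:
Frame 1: STRIKE. 10 + next two rolls (7+1) = 18. Cumulative: 18
Frame 2: OPEN (7+1=8). Cumulative: 26
Frame 3: SPARE (3+7=10). 10 + next roll (0) = 10. Cumulative: 36
Frame 4: OPEN (0+3=3). Cumulative: 39
Frame 5: OPEN (0+8=8). Cumulative: 47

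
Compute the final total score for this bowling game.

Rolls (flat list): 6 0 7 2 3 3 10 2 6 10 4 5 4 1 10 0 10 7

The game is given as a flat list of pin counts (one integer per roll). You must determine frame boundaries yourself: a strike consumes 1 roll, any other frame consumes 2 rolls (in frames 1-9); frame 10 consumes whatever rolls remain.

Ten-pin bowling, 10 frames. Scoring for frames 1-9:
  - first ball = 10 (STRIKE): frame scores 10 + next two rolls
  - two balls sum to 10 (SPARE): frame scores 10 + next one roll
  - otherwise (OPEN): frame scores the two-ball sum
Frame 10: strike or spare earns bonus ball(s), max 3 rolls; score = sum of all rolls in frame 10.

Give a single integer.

Frame 1: OPEN (6+0=6). Cumulative: 6
Frame 2: OPEN (7+2=9). Cumulative: 15
Frame 3: OPEN (3+3=6). Cumulative: 21
Frame 4: STRIKE. 10 + next two rolls (2+6) = 18. Cumulative: 39
Frame 5: OPEN (2+6=8). Cumulative: 47
Frame 6: STRIKE. 10 + next two rolls (4+5) = 19. Cumulative: 66
Frame 7: OPEN (4+5=9). Cumulative: 75
Frame 8: OPEN (4+1=5). Cumulative: 80
Frame 9: STRIKE. 10 + next two rolls (0+10) = 20. Cumulative: 100
Frame 10: SPARE. Sum of all frame-10 rolls (0+10+7) = 17. Cumulative: 117

Answer: 117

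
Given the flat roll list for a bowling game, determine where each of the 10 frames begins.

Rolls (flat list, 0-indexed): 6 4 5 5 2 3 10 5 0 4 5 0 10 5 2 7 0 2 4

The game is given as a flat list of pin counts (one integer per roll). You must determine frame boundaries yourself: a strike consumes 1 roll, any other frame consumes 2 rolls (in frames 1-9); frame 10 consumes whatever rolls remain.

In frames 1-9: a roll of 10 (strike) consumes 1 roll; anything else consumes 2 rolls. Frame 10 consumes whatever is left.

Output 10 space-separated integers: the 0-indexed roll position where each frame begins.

Answer: 0 2 4 6 7 9 11 13 15 17

Derivation:
Frame 1 starts at roll index 0: rolls=6,4 (sum=10), consumes 2 rolls
Frame 2 starts at roll index 2: rolls=5,5 (sum=10), consumes 2 rolls
Frame 3 starts at roll index 4: rolls=2,3 (sum=5), consumes 2 rolls
Frame 4 starts at roll index 6: roll=10 (strike), consumes 1 roll
Frame 5 starts at roll index 7: rolls=5,0 (sum=5), consumes 2 rolls
Frame 6 starts at roll index 9: rolls=4,5 (sum=9), consumes 2 rolls
Frame 7 starts at roll index 11: rolls=0,10 (sum=10), consumes 2 rolls
Frame 8 starts at roll index 13: rolls=5,2 (sum=7), consumes 2 rolls
Frame 9 starts at roll index 15: rolls=7,0 (sum=7), consumes 2 rolls
Frame 10 starts at roll index 17: 2 remaining rolls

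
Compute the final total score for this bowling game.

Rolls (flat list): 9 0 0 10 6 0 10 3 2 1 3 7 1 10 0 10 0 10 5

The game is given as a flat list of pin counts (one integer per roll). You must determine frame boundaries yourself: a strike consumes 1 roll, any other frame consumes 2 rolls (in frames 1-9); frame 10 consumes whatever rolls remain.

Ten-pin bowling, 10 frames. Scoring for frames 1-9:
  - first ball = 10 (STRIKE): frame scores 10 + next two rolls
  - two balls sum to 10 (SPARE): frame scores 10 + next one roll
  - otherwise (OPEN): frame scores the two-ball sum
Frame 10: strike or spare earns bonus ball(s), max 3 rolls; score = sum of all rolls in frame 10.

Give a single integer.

Frame 1: OPEN (9+0=9). Cumulative: 9
Frame 2: SPARE (0+10=10). 10 + next roll (6) = 16. Cumulative: 25
Frame 3: OPEN (6+0=6). Cumulative: 31
Frame 4: STRIKE. 10 + next two rolls (3+2) = 15. Cumulative: 46
Frame 5: OPEN (3+2=5). Cumulative: 51
Frame 6: OPEN (1+3=4). Cumulative: 55
Frame 7: OPEN (7+1=8). Cumulative: 63
Frame 8: STRIKE. 10 + next two rolls (0+10) = 20. Cumulative: 83
Frame 9: SPARE (0+10=10). 10 + next roll (0) = 10. Cumulative: 93
Frame 10: SPARE. Sum of all frame-10 rolls (0+10+5) = 15. Cumulative: 108

Answer: 108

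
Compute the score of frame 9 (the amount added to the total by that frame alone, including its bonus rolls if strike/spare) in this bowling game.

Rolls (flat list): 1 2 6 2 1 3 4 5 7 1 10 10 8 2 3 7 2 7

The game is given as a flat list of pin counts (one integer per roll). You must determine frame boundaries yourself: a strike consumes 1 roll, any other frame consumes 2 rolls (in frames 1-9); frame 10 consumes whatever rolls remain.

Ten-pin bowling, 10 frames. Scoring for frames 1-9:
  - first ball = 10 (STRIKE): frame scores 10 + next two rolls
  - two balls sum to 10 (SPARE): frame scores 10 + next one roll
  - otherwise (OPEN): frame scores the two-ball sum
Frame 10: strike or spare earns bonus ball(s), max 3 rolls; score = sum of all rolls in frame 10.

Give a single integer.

Answer: 12

Derivation:
Frame 1: OPEN (1+2=3). Cumulative: 3
Frame 2: OPEN (6+2=8). Cumulative: 11
Frame 3: OPEN (1+3=4). Cumulative: 15
Frame 4: OPEN (4+5=9). Cumulative: 24
Frame 5: OPEN (7+1=8). Cumulative: 32
Frame 6: STRIKE. 10 + next two rolls (10+8) = 28. Cumulative: 60
Frame 7: STRIKE. 10 + next two rolls (8+2) = 20. Cumulative: 80
Frame 8: SPARE (8+2=10). 10 + next roll (3) = 13. Cumulative: 93
Frame 9: SPARE (3+7=10). 10 + next roll (2) = 12. Cumulative: 105
Frame 10: OPEN. Sum of all frame-10 rolls (2+7) = 9. Cumulative: 114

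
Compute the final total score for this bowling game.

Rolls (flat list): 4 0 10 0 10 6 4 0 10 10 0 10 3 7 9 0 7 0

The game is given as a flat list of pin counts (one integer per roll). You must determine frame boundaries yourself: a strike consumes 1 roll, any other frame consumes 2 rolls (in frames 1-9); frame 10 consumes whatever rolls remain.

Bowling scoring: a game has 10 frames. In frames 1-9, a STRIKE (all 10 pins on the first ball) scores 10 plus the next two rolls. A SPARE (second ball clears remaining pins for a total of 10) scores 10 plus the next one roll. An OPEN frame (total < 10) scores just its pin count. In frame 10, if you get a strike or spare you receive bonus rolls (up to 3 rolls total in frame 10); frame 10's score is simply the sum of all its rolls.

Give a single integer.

Answer: 138

Derivation:
Frame 1: OPEN (4+0=4). Cumulative: 4
Frame 2: STRIKE. 10 + next two rolls (0+10) = 20. Cumulative: 24
Frame 3: SPARE (0+10=10). 10 + next roll (6) = 16. Cumulative: 40
Frame 4: SPARE (6+4=10). 10 + next roll (0) = 10. Cumulative: 50
Frame 5: SPARE (0+10=10). 10 + next roll (10) = 20. Cumulative: 70
Frame 6: STRIKE. 10 + next two rolls (0+10) = 20. Cumulative: 90
Frame 7: SPARE (0+10=10). 10 + next roll (3) = 13. Cumulative: 103
Frame 8: SPARE (3+7=10). 10 + next roll (9) = 19. Cumulative: 122
Frame 9: OPEN (9+0=9). Cumulative: 131
Frame 10: OPEN. Sum of all frame-10 rolls (7+0) = 7. Cumulative: 138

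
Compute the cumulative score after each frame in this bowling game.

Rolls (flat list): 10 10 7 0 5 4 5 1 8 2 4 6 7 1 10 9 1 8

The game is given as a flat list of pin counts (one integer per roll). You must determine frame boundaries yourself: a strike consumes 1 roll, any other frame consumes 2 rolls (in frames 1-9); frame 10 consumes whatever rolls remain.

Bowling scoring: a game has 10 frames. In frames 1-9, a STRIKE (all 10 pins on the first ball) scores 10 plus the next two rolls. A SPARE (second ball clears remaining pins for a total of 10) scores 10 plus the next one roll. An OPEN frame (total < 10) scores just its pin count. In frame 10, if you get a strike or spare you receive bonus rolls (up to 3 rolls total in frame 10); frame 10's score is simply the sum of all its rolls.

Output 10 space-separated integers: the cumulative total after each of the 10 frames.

Frame 1: STRIKE. 10 + next two rolls (10+7) = 27. Cumulative: 27
Frame 2: STRIKE. 10 + next two rolls (7+0) = 17. Cumulative: 44
Frame 3: OPEN (7+0=7). Cumulative: 51
Frame 4: OPEN (5+4=9). Cumulative: 60
Frame 5: OPEN (5+1=6). Cumulative: 66
Frame 6: SPARE (8+2=10). 10 + next roll (4) = 14. Cumulative: 80
Frame 7: SPARE (4+6=10). 10 + next roll (7) = 17. Cumulative: 97
Frame 8: OPEN (7+1=8). Cumulative: 105
Frame 9: STRIKE. 10 + next two rolls (9+1) = 20. Cumulative: 125
Frame 10: SPARE. Sum of all frame-10 rolls (9+1+8) = 18. Cumulative: 143

Answer: 27 44 51 60 66 80 97 105 125 143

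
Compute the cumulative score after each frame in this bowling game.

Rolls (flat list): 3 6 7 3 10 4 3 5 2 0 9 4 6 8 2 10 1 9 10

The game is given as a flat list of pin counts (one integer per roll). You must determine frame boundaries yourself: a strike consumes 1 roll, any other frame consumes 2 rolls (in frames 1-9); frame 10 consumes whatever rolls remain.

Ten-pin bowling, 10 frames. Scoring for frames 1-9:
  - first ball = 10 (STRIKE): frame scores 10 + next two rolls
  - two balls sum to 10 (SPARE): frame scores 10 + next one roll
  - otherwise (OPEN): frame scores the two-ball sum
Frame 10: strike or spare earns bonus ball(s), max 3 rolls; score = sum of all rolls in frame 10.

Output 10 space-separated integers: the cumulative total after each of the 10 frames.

Frame 1: OPEN (3+6=9). Cumulative: 9
Frame 2: SPARE (7+3=10). 10 + next roll (10) = 20. Cumulative: 29
Frame 3: STRIKE. 10 + next two rolls (4+3) = 17. Cumulative: 46
Frame 4: OPEN (4+3=7). Cumulative: 53
Frame 5: OPEN (5+2=7). Cumulative: 60
Frame 6: OPEN (0+9=9). Cumulative: 69
Frame 7: SPARE (4+6=10). 10 + next roll (8) = 18. Cumulative: 87
Frame 8: SPARE (8+2=10). 10 + next roll (10) = 20. Cumulative: 107
Frame 9: STRIKE. 10 + next two rolls (1+9) = 20. Cumulative: 127
Frame 10: SPARE. Sum of all frame-10 rolls (1+9+10) = 20. Cumulative: 147

Answer: 9 29 46 53 60 69 87 107 127 147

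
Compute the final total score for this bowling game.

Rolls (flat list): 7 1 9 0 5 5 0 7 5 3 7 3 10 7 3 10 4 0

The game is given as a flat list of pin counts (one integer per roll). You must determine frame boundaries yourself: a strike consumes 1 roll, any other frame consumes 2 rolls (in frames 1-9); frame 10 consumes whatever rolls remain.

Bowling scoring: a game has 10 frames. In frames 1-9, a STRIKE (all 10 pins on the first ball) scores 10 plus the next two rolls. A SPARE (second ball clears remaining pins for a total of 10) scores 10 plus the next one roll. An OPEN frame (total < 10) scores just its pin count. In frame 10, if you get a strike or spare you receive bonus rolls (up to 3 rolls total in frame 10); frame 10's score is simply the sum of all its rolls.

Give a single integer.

Frame 1: OPEN (7+1=8). Cumulative: 8
Frame 2: OPEN (9+0=9). Cumulative: 17
Frame 3: SPARE (5+5=10). 10 + next roll (0) = 10. Cumulative: 27
Frame 4: OPEN (0+7=7). Cumulative: 34
Frame 5: OPEN (5+3=8). Cumulative: 42
Frame 6: SPARE (7+3=10). 10 + next roll (10) = 20. Cumulative: 62
Frame 7: STRIKE. 10 + next two rolls (7+3) = 20. Cumulative: 82
Frame 8: SPARE (7+3=10). 10 + next roll (10) = 20. Cumulative: 102
Frame 9: STRIKE. 10 + next two rolls (4+0) = 14. Cumulative: 116
Frame 10: OPEN. Sum of all frame-10 rolls (4+0) = 4. Cumulative: 120

Answer: 120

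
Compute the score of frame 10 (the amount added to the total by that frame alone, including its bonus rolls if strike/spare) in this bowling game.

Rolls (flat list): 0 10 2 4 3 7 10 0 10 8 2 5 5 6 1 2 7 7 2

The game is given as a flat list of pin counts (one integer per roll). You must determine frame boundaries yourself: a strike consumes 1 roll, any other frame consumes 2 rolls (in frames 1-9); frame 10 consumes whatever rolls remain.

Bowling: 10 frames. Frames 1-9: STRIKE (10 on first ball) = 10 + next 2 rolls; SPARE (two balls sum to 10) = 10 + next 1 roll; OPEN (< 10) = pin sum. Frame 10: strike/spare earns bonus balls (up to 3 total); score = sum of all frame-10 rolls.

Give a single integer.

Frame 1: SPARE (0+10=10). 10 + next roll (2) = 12. Cumulative: 12
Frame 2: OPEN (2+4=6). Cumulative: 18
Frame 3: SPARE (3+7=10). 10 + next roll (10) = 20. Cumulative: 38
Frame 4: STRIKE. 10 + next two rolls (0+10) = 20. Cumulative: 58
Frame 5: SPARE (0+10=10). 10 + next roll (8) = 18. Cumulative: 76
Frame 6: SPARE (8+2=10). 10 + next roll (5) = 15. Cumulative: 91
Frame 7: SPARE (5+5=10). 10 + next roll (6) = 16. Cumulative: 107
Frame 8: OPEN (6+1=7). Cumulative: 114
Frame 9: OPEN (2+7=9). Cumulative: 123
Frame 10: OPEN. Sum of all frame-10 rolls (7+2) = 9. Cumulative: 132

Answer: 9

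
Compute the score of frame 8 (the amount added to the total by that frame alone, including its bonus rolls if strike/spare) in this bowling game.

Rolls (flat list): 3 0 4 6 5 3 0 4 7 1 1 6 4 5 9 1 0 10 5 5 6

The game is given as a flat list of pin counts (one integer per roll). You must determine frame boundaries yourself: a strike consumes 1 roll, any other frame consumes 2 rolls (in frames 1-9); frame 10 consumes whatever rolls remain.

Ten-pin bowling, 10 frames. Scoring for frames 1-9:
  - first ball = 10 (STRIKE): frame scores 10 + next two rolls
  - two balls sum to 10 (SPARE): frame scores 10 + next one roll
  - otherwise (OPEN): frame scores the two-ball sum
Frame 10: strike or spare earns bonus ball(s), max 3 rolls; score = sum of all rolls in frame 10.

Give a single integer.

Frame 1: OPEN (3+0=3). Cumulative: 3
Frame 2: SPARE (4+6=10). 10 + next roll (5) = 15. Cumulative: 18
Frame 3: OPEN (5+3=8). Cumulative: 26
Frame 4: OPEN (0+4=4). Cumulative: 30
Frame 5: OPEN (7+1=8). Cumulative: 38
Frame 6: OPEN (1+6=7). Cumulative: 45
Frame 7: OPEN (4+5=9). Cumulative: 54
Frame 8: SPARE (9+1=10). 10 + next roll (0) = 10. Cumulative: 64
Frame 9: SPARE (0+10=10). 10 + next roll (5) = 15. Cumulative: 79
Frame 10: SPARE. Sum of all frame-10 rolls (5+5+6) = 16. Cumulative: 95

Answer: 10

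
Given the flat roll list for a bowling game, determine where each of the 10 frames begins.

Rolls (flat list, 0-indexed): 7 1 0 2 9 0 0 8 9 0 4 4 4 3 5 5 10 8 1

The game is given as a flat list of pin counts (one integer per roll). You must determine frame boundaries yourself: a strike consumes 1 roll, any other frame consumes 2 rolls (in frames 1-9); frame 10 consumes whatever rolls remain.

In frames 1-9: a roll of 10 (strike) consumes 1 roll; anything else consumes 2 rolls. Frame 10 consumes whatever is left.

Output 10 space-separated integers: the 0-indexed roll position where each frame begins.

Answer: 0 2 4 6 8 10 12 14 16 17

Derivation:
Frame 1 starts at roll index 0: rolls=7,1 (sum=8), consumes 2 rolls
Frame 2 starts at roll index 2: rolls=0,2 (sum=2), consumes 2 rolls
Frame 3 starts at roll index 4: rolls=9,0 (sum=9), consumes 2 rolls
Frame 4 starts at roll index 6: rolls=0,8 (sum=8), consumes 2 rolls
Frame 5 starts at roll index 8: rolls=9,0 (sum=9), consumes 2 rolls
Frame 6 starts at roll index 10: rolls=4,4 (sum=8), consumes 2 rolls
Frame 7 starts at roll index 12: rolls=4,3 (sum=7), consumes 2 rolls
Frame 8 starts at roll index 14: rolls=5,5 (sum=10), consumes 2 rolls
Frame 9 starts at roll index 16: roll=10 (strike), consumes 1 roll
Frame 10 starts at roll index 17: 2 remaining rolls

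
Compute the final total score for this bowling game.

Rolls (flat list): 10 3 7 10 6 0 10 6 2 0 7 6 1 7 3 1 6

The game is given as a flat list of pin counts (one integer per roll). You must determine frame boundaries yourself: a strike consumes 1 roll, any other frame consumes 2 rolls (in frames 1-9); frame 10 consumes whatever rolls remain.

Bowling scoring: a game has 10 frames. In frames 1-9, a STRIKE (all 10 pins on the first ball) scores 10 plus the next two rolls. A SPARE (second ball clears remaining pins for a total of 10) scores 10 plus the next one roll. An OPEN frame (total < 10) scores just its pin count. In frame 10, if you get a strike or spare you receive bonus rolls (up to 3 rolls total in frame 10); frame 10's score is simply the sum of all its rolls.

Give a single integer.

Answer: 120

Derivation:
Frame 1: STRIKE. 10 + next two rolls (3+7) = 20. Cumulative: 20
Frame 2: SPARE (3+7=10). 10 + next roll (10) = 20. Cumulative: 40
Frame 3: STRIKE. 10 + next two rolls (6+0) = 16. Cumulative: 56
Frame 4: OPEN (6+0=6). Cumulative: 62
Frame 5: STRIKE. 10 + next two rolls (6+2) = 18. Cumulative: 80
Frame 6: OPEN (6+2=8). Cumulative: 88
Frame 7: OPEN (0+7=7). Cumulative: 95
Frame 8: OPEN (6+1=7). Cumulative: 102
Frame 9: SPARE (7+3=10). 10 + next roll (1) = 11. Cumulative: 113
Frame 10: OPEN. Sum of all frame-10 rolls (1+6) = 7. Cumulative: 120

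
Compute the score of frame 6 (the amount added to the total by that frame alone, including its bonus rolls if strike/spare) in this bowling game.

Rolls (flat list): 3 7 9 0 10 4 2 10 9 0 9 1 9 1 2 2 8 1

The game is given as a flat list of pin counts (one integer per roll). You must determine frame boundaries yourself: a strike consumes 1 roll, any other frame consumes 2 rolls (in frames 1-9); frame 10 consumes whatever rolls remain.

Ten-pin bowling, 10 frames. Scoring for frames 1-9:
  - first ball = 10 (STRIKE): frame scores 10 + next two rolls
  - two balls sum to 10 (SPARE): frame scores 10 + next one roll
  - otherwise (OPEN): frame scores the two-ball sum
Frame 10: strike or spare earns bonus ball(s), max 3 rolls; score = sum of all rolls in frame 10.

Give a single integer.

Frame 1: SPARE (3+7=10). 10 + next roll (9) = 19. Cumulative: 19
Frame 2: OPEN (9+0=9). Cumulative: 28
Frame 3: STRIKE. 10 + next two rolls (4+2) = 16. Cumulative: 44
Frame 4: OPEN (4+2=6). Cumulative: 50
Frame 5: STRIKE. 10 + next two rolls (9+0) = 19. Cumulative: 69
Frame 6: OPEN (9+0=9). Cumulative: 78
Frame 7: SPARE (9+1=10). 10 + next roll (9) = 19. Cumulative: 97
Frame 8: SPARE (9+1=10). 10 + next roll (2) = 12. Cumulative: 109

Answer: 9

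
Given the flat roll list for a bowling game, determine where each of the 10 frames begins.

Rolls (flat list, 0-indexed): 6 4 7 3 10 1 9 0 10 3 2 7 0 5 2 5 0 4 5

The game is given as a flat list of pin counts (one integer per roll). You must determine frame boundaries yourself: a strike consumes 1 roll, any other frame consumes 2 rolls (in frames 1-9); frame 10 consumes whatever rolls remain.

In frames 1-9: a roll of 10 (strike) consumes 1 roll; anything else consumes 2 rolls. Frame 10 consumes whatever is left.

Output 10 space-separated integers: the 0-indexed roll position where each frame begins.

Frame 1 starts at roll index 0: rolls=6,4 (sum=10), consumes 2 rolls
Frame 2 starts at roll index 2: rolls=7,3 (sum=10), consumes 2 rolls
Frame 3 starts at roll index 4: roll=10 (strike), consumes 1 roll
Frame 4 starts at roll index 5: rolls=1,9 (sum=10), consumes 2 rolls
Frame 5 starts at roll index 7: rolls=0,10 (sum=10), consumes 2 rolls
Frame 6 starts at roll index 9: rolls=3,2 (sum=5), consumes 2 rolls
Frame 7 starts at roll index 11: rolls=7,0 (sum=7), consumes 2 rolls
Frame 8 starts at roll index 13: rolls=5,2 (sum=7), consumes 2 rolls
Frame 9 starts at roll index 15: rolls=5,0 (sum=5), consumes 2 rolls
Frame 10 starts at roll index 17: 2 remaining rolls

Answer: 0 2 4 5 7 9 11 13 15 17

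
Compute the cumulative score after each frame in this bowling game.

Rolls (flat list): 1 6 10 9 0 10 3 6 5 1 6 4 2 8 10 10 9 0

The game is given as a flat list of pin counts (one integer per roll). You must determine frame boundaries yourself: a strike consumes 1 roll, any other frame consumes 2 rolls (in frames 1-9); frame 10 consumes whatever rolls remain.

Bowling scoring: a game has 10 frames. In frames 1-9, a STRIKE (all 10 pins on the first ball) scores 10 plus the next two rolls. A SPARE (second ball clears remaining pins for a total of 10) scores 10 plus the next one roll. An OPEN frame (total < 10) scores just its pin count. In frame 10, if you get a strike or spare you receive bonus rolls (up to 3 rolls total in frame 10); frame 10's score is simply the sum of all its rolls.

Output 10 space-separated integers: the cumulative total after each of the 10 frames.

Frame 1: OPEN (1+6=7). Cumulative: 7
Frame 2: STRIKE. 10 + next two rolls (9+0) = 19. Cumulative: 26
Frame 3: OPEN (9+0=9). Cumulative: 35
Frame 4: STRIKE. 10 + next two rolls (3+6) = 19. Cumulative: 54
Frame 5: OPEN (3+6=9). Cumulative: 63
Frame 6: OPEN (5+1=6). Cumulative: 69
Frame 7: SPARE (6+4=10). 10 + next roll (2) = 12. Cumulative: 81
Frame 8: SPARE (2+8=10). 10 + next roll (10) = 20. Cumulative: 101
Frame 9: STRIKE. 10 + next two rolls (10+9) = 29. Cumulative: 130
Frame 10: STRIKE. Sum of all frame-10 rolls (10+9+0) = 19. Cumulative: 149

Answer: 7 26 35 54 63 69 81 101 130 149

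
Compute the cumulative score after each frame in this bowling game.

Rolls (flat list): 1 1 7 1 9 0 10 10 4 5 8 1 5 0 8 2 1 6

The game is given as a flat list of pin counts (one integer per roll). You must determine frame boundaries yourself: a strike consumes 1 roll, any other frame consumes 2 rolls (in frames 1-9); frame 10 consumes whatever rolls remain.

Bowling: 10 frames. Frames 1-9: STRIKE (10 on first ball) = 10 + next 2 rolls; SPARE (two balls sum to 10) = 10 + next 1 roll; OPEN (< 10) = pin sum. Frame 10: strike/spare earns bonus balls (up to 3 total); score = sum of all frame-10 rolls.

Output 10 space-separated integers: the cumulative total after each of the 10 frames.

Frame 1: OPEN (1+1=2). Cumulative: 2
Frame 2: OPEN (7+1=8). Cumulative: 10
Frame 3: OPEN (9+0=9). Cumulative: 19
Frame 4: STRIKE. 10 + next two rolls (10+4) = 24. Cumulative: 43
Frame 5: STRIKE. 10 + next two rolls (4+5) = 19. Cumulative: 62
Frame 6: OPEN (4+5=9). Cumulative: 71
Frame 7: OPEN (8+1=9). Cumulative: 80
Frame 8: OPEN (5+0=5). Cumulative: 85
Frame 9: SPARE (8+2=10). 10 + next roll (1) = 11. Cumulative: 96
Frame 10: OPEN. Sum of all frame-10 rolls (1+6) = 7. Cumulative: 103

Answer: 2 10 19 43 62 71 80 85 96 103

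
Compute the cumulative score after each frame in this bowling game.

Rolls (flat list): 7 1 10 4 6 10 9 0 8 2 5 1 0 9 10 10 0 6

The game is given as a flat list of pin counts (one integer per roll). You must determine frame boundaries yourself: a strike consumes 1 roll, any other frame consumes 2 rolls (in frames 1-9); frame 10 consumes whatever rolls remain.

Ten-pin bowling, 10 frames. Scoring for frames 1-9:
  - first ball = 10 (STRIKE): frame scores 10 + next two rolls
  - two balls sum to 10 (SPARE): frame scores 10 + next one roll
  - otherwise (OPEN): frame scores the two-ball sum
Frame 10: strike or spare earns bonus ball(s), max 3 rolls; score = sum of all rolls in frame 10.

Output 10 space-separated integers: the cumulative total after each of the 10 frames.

Answer: 8 28 48 67 76 91 97 106 126 142

Derivation:
Frame 1: OPEN (7+1=8). Cumulative: 8
Frame 2: STRIKE. 10 + next two rolls (4+6) = 20. Cumulative: 28
Frame 3: SPARE (4+6=10). 10 + next roll (10) = 20. Cumulative: 48
Frame 4: STRIKE. 10 + next two rolls (9+0) = 19. Cumulative: 67
Frame 5: OPEN (9+0=9). Cumulative: 76
Frame 6: SPARE (8+2=10). 10 + next roll (5) = 15. Cumulative: 91
Frame 7: OPEN (5+1=6). Cumulative: 97
Frame 8: OPEN (0+9=9). Cumulative: 106
Frame 9: STRIKE. 10 + next two rolls (10+0) = 20. Cumulative: 126
Frame 10: STRIKE. Sum of all frame-10 rolls (10+0+6) = 16. Cumulative: 142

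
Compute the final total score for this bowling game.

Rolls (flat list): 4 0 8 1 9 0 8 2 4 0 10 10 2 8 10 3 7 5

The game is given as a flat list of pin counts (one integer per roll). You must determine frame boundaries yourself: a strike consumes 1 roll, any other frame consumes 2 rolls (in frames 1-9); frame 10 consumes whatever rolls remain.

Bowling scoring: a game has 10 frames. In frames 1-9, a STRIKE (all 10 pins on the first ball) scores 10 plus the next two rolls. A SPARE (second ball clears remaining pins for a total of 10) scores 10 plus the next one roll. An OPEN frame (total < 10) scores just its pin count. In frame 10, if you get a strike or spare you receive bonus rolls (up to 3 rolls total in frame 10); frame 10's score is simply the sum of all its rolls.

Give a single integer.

Frame 1: OPEN (4+0=4). Cumulative: 4
Frame 2: OPEN (8+1=9). Cumulative: 13
Frame 3: OPEN (9+0=9). Cumulative: 22
Frame 4: SPARE (8+2=10). 10 + next roll (4) = 14. Cumulative: 36
Frame 5: OPEN (4+0=4). Cumulative: 40
Frame 6: STRIKE. 10 + next two rolls (10+2) = 22. Cumulative: 62
Frame 7: STRIKE. 10 + next two rolls (2+8) = 20. Cumulative: 82
Frame 8: SPARE (2+8=10). 10 + next roll (10) = 20. Cumulative: 102
Frame 9: STRIKE. 10 + next two rolls (3+7) = 20. Cumulative: 122
Frame 10: SPARE. Sum of all frame-10 rolls (3+7+5) = 15. Cumulative: 137

Answer: 137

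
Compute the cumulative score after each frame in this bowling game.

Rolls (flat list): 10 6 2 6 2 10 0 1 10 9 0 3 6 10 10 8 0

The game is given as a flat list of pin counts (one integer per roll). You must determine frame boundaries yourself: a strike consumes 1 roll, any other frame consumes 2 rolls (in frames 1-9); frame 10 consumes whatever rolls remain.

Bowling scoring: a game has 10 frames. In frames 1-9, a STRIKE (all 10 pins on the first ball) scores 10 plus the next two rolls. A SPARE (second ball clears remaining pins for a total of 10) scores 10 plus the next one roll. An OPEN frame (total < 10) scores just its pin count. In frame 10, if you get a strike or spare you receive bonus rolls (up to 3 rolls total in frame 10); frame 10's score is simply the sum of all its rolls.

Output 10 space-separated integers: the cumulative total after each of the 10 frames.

Frame 1: STRIKE. 10 + next two rolls (6+2) = 18. Cumulative: 18
Frame 2: OPEN (6+2=8). Cumulative: 26
Frame 3: OPEN (6+2=8). Cumulative: 34
Frame 4: STRIKE. 10 + next two rolls (0+1) = 11. Cumulative: 45
Frame 5: OPEN (0+1=1). Cumulative: 46
Frame 6: STRIKE. 10 + next two rolls (9+0) = 19. Cumulative: 65
Frame 7: OPEN (9+0=9). Cumulative: 74
Frame 8: OPEN (3+6=9). Cumulative: 83
Frame 9: STRIKE. 10 + next two rolls (10+8) = 28. Cumulative: 111
Frame 10: STRIKE. Sum of all frame-10 rolls (10+8+0) = 18. Cumulative: 129

Answer: 18 26 34 45 46 65 74 83 111 129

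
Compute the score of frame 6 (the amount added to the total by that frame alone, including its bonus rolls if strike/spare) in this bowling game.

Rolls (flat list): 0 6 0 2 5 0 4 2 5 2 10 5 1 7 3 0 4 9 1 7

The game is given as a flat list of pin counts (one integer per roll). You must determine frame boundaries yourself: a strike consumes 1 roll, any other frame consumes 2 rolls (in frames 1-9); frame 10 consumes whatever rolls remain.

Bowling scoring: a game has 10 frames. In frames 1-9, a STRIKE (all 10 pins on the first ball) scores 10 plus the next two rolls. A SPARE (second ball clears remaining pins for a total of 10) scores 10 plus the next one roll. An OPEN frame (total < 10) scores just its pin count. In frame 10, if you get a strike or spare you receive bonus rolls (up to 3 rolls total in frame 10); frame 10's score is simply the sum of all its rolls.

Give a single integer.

Answer: 16

Derivation:
Frame 1: OPEN (0+6=6). Cumulative: 6
Frame 2: OPEN (0+2=2). Cumulative: 8
Frame 3: OPEN (5+0=5). Cumulative: 13
Frame 4: OPEN (4+2=6). Cumulative: 19
Frame 5: OPEN (5+2=7). Cumulative: 26
Frame 6: STRIKE. 10 + next two rolls (5+1) = 16. Cumulative: 42
Frame 7: OPEN (5+1=6). Cumulative: 48
Frame 8: SPARE (7+3=10). 10 + next roll (0) = 10. Cumulative: 58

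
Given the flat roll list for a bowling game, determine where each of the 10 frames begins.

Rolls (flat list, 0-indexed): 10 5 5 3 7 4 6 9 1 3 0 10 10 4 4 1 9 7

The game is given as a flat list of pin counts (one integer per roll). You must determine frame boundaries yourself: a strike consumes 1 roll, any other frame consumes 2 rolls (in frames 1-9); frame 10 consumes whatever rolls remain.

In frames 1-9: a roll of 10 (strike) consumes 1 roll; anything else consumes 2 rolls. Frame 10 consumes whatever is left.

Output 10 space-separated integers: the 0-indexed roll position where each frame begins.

Frame 1 starts at roll index 0: roll=10 (strike), consumes 1 roll
Frame 2 starts at roll index 1: rolls=5,5 (sum=10), consumes 2 rolls
Frame 3 starts at roll index 3: rolls=3,7 (sum=10), consumes 2 rolls
Frame 4 starts at roll index 5: rolls=4,6 (sum=10), consumes 2 rolls
Frame 5 starts at roll index 7: rolls=9,1 (sum=10), consumes 2 rolls
Frame 6 starts at roll index 9: rolls=3,0 (sum=3), consumes 2 rolls
Frame 7 starts at roll index 11: roll=10 (strike), consumes 1 roll
Frame 8 starts at roll index 12: roll=10 (strike), consumes 1 roll
Frame 9 starts at roll index 13: rolls=4,4 (sum=8), consumes 2 rolls
Frame 10 starts at roll index 15: 3 remaining rolls

Answer: 0 1 3 5 7 9 11 12 13 15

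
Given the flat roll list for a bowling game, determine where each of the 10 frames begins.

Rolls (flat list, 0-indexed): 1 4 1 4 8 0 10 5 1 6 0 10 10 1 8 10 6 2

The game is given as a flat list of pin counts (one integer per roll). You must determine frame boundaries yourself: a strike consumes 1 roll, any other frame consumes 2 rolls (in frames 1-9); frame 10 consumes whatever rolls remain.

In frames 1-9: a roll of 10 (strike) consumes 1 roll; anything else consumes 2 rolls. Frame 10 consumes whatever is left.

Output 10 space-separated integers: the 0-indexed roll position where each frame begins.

Frame 1 starts at roll index 0: rolls=1,4 (sum=5), consumes 2 rolls
Frame 2 starts at roll index 2: rolls=1,4 (sum=5), consumes 2 rolls
Frame 3 starts at roll index 4: rolls=8,0 (sum=8), consumes 2 rolls
Frame 4 starts at roll index 6: roll=10 (strike), consumes 1 roll
Frame 5 starts at roll index 7: rolls=5,1 (sum=6), consumes 2 rolls
Frame 6 starts at roll index 9: rolls=6,0 (sum=6), consumes 2 rolls
Frame 7 starts at roll index 11: roll=10 (strike), consumes 1 roll
Frame 8 starts at roll index 12: roll=10 (strike), consumes 1 roll
Frame 9 starts at roll index 13: rolls=1,8 (sum=9), consumes 2 rolls
Frame 10 starts at roll index 15: 3 remaining rolls

Answer: 0 2 4 6 7 9 11 12 13 15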